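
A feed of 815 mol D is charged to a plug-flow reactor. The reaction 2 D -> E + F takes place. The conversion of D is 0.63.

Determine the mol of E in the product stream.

257 mol

D reacted = 0.63 × 815 = 513.5 mol; ν_D = −2, so ξ = 513.5/2 = 256.7 mol.
Outlet amounts (n = n₀ + ν ξ):
  D: 815 − 2(256.7) = 301.5
  E: 0 + 1(256.7) = 256.7
  F: 0 + 1(256.7) = 256.7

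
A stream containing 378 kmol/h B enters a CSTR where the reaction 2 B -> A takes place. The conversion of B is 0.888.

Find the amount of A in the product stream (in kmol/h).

B reacted = 0.888 × 378 = 335.7 kmol/h; ν_B = −2, so ξ = 335.7/2 = 167.8 kmol/h.
Outlet amounts (n = n₀ + ν ξ):
  B: 378 − 2(167.8) = 42.34
  A: 0 + 1(167.8) = 167.8

168 kmol/h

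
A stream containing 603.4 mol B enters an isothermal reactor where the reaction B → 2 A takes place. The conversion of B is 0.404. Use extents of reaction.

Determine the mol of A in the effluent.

B reacted = 0.404 × 603.4 = 243.8 mol; ν_B = −1, so ξ = 243.8/1 = 243.8 mol.
Outlet amounts (n = n₀ + ν ξ):
  B: 603.4 − 1(243.8) = 359.6
  A: 0 + 2(243.8) = 487.5

488 mol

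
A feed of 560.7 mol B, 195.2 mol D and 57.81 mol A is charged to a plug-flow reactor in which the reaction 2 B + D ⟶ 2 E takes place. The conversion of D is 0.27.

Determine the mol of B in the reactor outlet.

D reacted = 0.27 × 195.2 = 52.7 mol; ν_D = −1, so ξ = 52.7/1 = 52.7 mol.
Outlet amounts (n = n₀ + ν ξ):
  B: 560.7 − 2(52.7) = 455.3
  D: 195.2 − 1(52.7) = 142.5
  E: 0 + 2(52.7) = 105.4
  A: 57.81 (inert)

455 mol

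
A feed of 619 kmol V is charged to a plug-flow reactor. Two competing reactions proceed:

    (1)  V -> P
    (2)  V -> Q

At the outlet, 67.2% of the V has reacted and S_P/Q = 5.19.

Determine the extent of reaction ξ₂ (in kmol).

ξ₂ = 67.2 kmol

Conversion of V: V consumed = 0.672 × 619 = 416 kmol = 1ξ₁ + 1ξ₂.
Selectivity: 1ξ₁ / (1ξ₂) = 5.19 → ξ₁ = 5.19 ξ₂.
Substitute: (1·5.19 + 1) ξ₂ = 416 → ξ₂ = 67.2 kmol, ξ₁ = 348.8 kmol.
Outlet amounts (n = n₀ + Σ ν·ξ):
  V: 619 − 1(348.8) − 1(67.2) = 203
  P: 0 + 1(348.8) = 348.8
  Q: 0 + 1(67.2) = 67.2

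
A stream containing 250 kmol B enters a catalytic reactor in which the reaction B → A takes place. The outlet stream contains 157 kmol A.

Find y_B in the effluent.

For A: n = n₀ + 1ξ → 157 = 0 + 1ξ, giving ξ = 157 kmol.
Outlet amounts (n = n₀ + ν ξ):
  B: 250 − 1(157) = 93
  A: 0 + 1(157) = 157
Total out = 250 kmol; y_B = 93 / 250 = 0.372.

0.372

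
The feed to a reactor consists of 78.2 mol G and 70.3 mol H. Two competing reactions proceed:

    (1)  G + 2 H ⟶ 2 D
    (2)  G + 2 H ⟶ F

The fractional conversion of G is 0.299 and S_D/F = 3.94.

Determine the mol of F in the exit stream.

7.87 mol

Conversion of G: G consumed = 0.299 × 78.2 = 23.38 mol = 1ξ₁ + 1ξ₂.
Selectivity: 2ξ₁ / (1ξ₂) = 3.94 → ξ₁ = 1.97 ξ₂.
Substitute: (1·1.97 + 1) ξ₂ = 23.38 → ξ₂ = 7.873 mol, ξ₁ = 15.51 mol.
Outlet amounts (n = n₀ + Σ ν·ξ):
  G: 78.2 − 1(15.51) − 1(7.873) = 54.82
  H: 70.3 − 2(15.51) − 2(7.873) = 23.54
  D: 0 + 2(15.51) = 31.02
  F: 0 + 1(7.873) = 7.873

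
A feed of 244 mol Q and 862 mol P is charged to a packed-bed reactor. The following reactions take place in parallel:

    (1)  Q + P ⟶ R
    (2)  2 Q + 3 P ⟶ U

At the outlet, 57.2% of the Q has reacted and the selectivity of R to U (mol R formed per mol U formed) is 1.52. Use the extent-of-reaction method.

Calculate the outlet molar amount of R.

Conversion of Q: Q consumed = 0.572 × 244 = 139.6 mol = 1ξ₁ + 2ξ₂.
Selectivity: 1ξ₁ / (1ξ₂) = 1.52 → ξ₁ = 1.52 ξ₂.
Substitute: (1·1.52 + 2) ξ₂ = 139.6 → ξ₂ = 39.65 mol, ξ₁ = 60.27 mol.
Outlet amounts (n = n₀ + Σ ν·ξ):
  Q: 244 − 1(60.27) − 2(39.65) = 104.4
  P: 862 − 1(60.27) − 3(39.65) = 682.8
  R: 0 + 1(60.27) = 60.27
  U: 0 + 1(39.65) = 39.65

60.3 mol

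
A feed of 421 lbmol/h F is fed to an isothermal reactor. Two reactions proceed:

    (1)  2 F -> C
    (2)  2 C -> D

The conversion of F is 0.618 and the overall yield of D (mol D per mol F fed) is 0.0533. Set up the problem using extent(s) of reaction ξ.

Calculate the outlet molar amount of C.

85.2 lbmol/h

Conversion of F: F consumed = 2ξ₁ = 0.618 × 421 → ξ₁ = 130.1 lbmol/h.
Yield of D: 1ξ₂ / 421 = 0.0533 → ξ₂ = 22.44 lbmol/h.
Outlet amounts (n = n₀ + Σ ν·ξ):
  F: 421 − 2(130.1) = 160.8
  C: 0 + 1(130.1) − 2(22.44) = 85.21
  D: 0 + 1(22.44) = 22.44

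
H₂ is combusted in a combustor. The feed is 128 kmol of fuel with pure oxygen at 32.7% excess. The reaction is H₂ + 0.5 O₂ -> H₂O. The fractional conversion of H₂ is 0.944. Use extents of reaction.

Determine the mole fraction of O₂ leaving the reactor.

0.161

Stoichiometric O₂ = 0.5 × 128 = 64 kmol; O₂ fed = 64 × 1.327 = 84.93 kmol.
Fuel reacted = 0.944 × 128 → ξ = 120.8 kmol.
Outlet (n = n₀ + ν ξ):
  H₂: 128 − 1(120.8) = 7.168
  O₂: 84.93 − 0.5(120.8) = 24.51
  H₂O: 0 + 1(120.8) = 120.8
Total out = 152.5 kmol; y_O₂ = 24.51 / 152.5 = 0.1607.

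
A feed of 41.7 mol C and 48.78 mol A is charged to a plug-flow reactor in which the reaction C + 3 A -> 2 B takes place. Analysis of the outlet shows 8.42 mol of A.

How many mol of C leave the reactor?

28.2 mol

For A: n = n₀ − 3ξ → 8.42 = 48.78 − 3ξ, giving ξ = 13.45 mol.
Outlet amounts (n = n₀ + ν ξ):
  C: 41.7 − 1(13.45) = 28.25
  A: 48.78 − 3(13.45) = 8.42
  B: 0 + 2(13.45) = 26.91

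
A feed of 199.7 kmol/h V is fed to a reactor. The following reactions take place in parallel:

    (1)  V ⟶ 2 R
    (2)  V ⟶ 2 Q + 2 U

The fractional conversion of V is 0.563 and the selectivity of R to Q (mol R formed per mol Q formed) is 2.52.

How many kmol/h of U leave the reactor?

Conversion of V: V consumed = 0.563 × 199.7 = 112.4 kmol/h = 1ξ₁ + 1ξ₂.
Selectivity: 2ξ₁ / (2ξ₂) = 2.52 → ξ₁ = 2.52 ξ₂.
Substitute: (1·2.52 + 1) ξ₂ = 112.4 → ξ₂ = 31.94 kmol/h, ξ₁ = 80.49 kmol/h.
Outlet amounts (n = n₀ + Σ ν·ξ):
  V: 199.7 − 1(80.49) − 1(31.94) = 87.27
  R: 0 + 2(80.49) = 161
  Q: 0 + 2(31.94) = 63.88
  U: 0 + 2(31.94) = 63.88

63.9 kmol/h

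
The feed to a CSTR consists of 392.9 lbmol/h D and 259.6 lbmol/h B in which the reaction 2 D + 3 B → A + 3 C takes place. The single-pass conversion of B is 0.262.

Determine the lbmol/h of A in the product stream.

B reacted = 0.262 × 259.6 = 68.02 lbmol/h; ν_B = −3, so ξ = 68.02/3 = 22.67 lbmol/h.
Outlet amounts (n = n₀ + ν ξ):
  D: 392.9 − 2(22.67) = 347.6
  B: 259.6 − 3(22.67) = 191.6
  A: 0 + 1(22.67) = 22.67
  C: 0 + 3(22.67) = 68.02

22.7 lbmol/h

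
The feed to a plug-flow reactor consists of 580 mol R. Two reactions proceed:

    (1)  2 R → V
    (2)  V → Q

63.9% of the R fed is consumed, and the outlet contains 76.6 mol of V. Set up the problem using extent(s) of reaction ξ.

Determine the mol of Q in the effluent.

Conversion of R: R consumed = 2ξ₁ = 0.639 × 580 → ξ₁ = 185.3 mol.
V balance: n_V = 0 + 1ξ₁ − 1ξ₂ = 76.6 → ξ₂ = (1·185.3 − 76.6)/1 = 108.7 mol.
Outlet amounts (n = n₀ + Σ ν·ξ):
  R: 580 − 2(185.3) = 209.4
  V: 0 + 1(185.3) − 1(108.7) = 76.6
  Q: 0 + 1(108.7) = 108.7

109 mol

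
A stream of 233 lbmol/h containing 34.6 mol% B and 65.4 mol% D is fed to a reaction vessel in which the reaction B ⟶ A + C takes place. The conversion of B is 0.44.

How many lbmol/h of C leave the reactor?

B reacted = 0.44 × 80.62 = 35.47 lbmol/h; ν_B = −1, so ξ = 35.47/1 = 35.47 lbmol/h.
Outlet amounts (n = n₀ + ν ξ):
  B: 80.62 − 1(35.47) = 45.15
  A: 0 + 1(35.47) = 35.47
  C: 0 + 1(35.47) = 35.47
  D: 152.4 (inert)

35.5 lbmol/h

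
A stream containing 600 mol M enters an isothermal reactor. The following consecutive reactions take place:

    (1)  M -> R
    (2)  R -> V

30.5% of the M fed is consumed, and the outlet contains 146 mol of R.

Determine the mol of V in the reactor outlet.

Conversion of M: M consumed = 1ξ₁ = 0.305 × 600 → ξ₁ = 183 mol.
R balance: n_R = 0 + 1ξ₁ − 1ξ₂ = 146 → ξ₂ = (1·183 − 146)/1 = 37 mol.
Outlet amounts (n = n₀ + Σ ν·ξ):
  M: 600 − 1(183) = 417
  R: 0 + 1(183) − 1(37) = 146
  V: 0 + 1(37) = 37

37 mol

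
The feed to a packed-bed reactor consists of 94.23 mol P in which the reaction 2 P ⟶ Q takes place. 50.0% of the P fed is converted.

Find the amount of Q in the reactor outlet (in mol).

P reacted = 0.5 × 94.23 = 47.12 mol; ν_P = −2, so ξ = 47.12/2 = 23.56 mol.
Outlet amounts (n = n₀ + ν ξ):
  P: 94.23 − 2(23.56) = 47.12
  Q: 0 + 1(23.56) = 23.56

23.6 mol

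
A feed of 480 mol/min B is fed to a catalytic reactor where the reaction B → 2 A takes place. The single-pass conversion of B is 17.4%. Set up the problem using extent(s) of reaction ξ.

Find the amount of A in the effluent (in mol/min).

B reacted = 0.174 × 480 = 83.52 mol/min; ν_B = −1, so ξ = 83.52/1 = 83.52 mol/min.
Outlet amounts (n = n₀ + ν ξ):
  B: 480 − 1(83.52) = 396.5
  A: 0 + 2(83.52) = 167

167 mol/min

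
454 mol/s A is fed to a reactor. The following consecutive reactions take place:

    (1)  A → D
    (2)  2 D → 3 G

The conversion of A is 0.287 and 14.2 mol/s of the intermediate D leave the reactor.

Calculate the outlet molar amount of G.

Conversion of A: A consumed = 1ξ₁ = 0.287 × 454 → ξ₁ = 130.3 mol/s.
D balance: n_D = 0 + 1ξ₁ − 2ξ₂ = 14.2 → ξ₂ = (1·130.3 − 14.2)/2 = 58.05 mol/s.
Outlet amounts (n = n₀ + Σ ν·ξ):
  A: 454 − 1(130.3) = 323.7
  D: 0 + 1(130.3) − 2(58.05) = 14.2
  G: 0 + 3(58.05) = 174.1

174 mol/s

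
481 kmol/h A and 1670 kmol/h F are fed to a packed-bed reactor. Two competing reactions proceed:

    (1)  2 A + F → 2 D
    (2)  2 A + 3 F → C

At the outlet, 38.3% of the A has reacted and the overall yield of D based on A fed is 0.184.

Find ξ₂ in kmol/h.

ξ₂ = 47.9 kmol/h

Yield of D: 2ξ₁ / 481 = 0.184 → ξ₁ = 44.25 kmol/h.
Conversion of A: 2ξ₁ + 2ξ₂ = 0.383 × 481 = 184.2 → ξ₂ = 47.86 kmol/h.
Outlet amounts (n = n₀ + Σ ν·ξ):
  A: 481 − 2(44.25) − 2(47.86) = 296.8
  F: 1670 − 1(44.25) − 3(47.86) = 1482
  D: 0 + 2(44.25) = 88.5
  C: 0 + 1(47.86) = 47.86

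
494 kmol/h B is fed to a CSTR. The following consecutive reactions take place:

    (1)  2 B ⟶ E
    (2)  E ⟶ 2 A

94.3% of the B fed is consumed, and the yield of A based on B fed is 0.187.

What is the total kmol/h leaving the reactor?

Conversion of B: B consumed = 2ξ₁ = 0.943 × 494 → ξ₁ = 232.9 kmol/h.
Yield of A: 2ξ₂ / 494 = 0.187 → ξ₂ = 46.19 kmol/h.
Outlet amounts (n = n₀ + Σ ν·ξ):
  B: 494 − 2(232.9) = 28.16
  E: 0 + 1(232.9) − 1(46.19) = 186.7
  A: 0 + 2(46.19) = 92.38
Total out = 28.16 + 186.7 + 92.38 = 307.3 kmol/h.

307 kmol/h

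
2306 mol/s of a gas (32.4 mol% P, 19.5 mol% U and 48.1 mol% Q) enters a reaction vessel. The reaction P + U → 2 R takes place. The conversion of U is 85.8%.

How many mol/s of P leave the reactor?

361 mol/s

U reacted = 0.858 × 449.7 = 385.8 mol/s; ν_U = −1, so ξ = 385.8/1 = 385.8 mol/s.
Outlet amounts (n = n₀ + ν ξ):
  P: 747.1 − 1(385.8) = 361.3
  U: 449.7 − 1(385.8) = 63.85
  R: 0 + 2(385.8) = 771.6
  Q: 1109 (inert)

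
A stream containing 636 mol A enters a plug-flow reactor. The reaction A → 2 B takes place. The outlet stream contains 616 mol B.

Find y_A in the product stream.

0.347

For B: n = n₀ + 2ξ → 616 = 0 + 2ξ, giving ξ = 308 mol.
Outlet amounts (n = n₀ + ν ξ):
  A: 636 − 1(308) = 328
  B: 0 + 2(308) = 616
Total out = 944 mol; y_A = 328 / 944 = 0.3475.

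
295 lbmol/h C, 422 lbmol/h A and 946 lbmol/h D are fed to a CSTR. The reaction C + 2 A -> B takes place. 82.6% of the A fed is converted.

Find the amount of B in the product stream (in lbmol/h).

A reacted = 0.826 × 422 = 348.6 lbmol/h; ν_A = −2, so ξ = 348.6/2 = 174.3 lbmol/h.
Outlet amounts (n = n₀ + ν ξ):
  C: 295 − 1(174.3) = 120.7
  A: 422 − 2(174.3) = 73.43
  B: 0 + 1(174.3) = 174.3
  D: 946 (inert)

174 lbmol/h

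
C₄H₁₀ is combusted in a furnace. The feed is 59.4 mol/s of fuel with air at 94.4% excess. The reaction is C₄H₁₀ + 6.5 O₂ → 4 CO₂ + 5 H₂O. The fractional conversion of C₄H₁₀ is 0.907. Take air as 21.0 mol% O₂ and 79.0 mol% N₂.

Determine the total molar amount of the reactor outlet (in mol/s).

Stoichiometric O₂ = 6.5 × 59.4 = 386.1 mol/s; O₂ fed = 386.1 × 1.944 = 750.6 mol/s.
N₂ fed = 750.6 × 79/21 = 2824 mol/s.
Fuel reacted = 0.907 × 59.4 → ξ = 53.88 mol/s.
Outlet (n = n₀ + ν ξ):
  C₄H₁₀: 59.4 − 1(53.88) = 5.524
  O₂: 750.6 − 6.5(53.88) = 400.4
  N₂: 2824 (inert)
  CO₂: 0 + 4(53.88) = 215.5
  H₂O: 0 + 5(53.88) = 269.4
Total out = 5.524 + 400.4 + 2824 + 215.5 + 269.4 = 3714 mol/s.

3710 mol/s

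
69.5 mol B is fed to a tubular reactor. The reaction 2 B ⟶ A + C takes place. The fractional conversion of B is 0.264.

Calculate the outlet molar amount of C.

B reacted = 0.264 × 69.5 = 18.35 mol; ν_B = −2, so ξ = 18.35/2 = 9.174 mol.
Outlet amounts (n = n₀ + ν ξ):
  B: 69.5 − 2(9.174) = 51.15
  A: 0 + 1(9.174) = 9.174
  C: 0 + 1(9.174) = 9.174

9.17 mol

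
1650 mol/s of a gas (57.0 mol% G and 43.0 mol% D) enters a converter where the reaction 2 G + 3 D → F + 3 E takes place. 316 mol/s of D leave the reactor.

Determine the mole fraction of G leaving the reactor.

For D: n = n₀ − 3ξ → 316 = 709.5 − 3ξ, giving ξ = 131.2 mol/s.
Outlet amounts (n = n₀ + ν ξ):
  G: 940.5 − 2(131.2) = 678.2
  D: 709.5 − 3(131.2) = 316
  F: 0 + 1(131.2) = 131.2
  E: 0 + 3(131.2) = 393.5
Total out = 1519 mol/s; y_G = 678.2 / 1519 = 0.4465.

0.447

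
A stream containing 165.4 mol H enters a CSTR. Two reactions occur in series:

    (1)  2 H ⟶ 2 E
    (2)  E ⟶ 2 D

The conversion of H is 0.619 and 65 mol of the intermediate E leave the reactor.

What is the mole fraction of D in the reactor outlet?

Conversion of H: H consumed = 2ξ₁ = 0.619 × 165.4 → ξ₁ = 51.19 mol.
E balance: n_E = 0 + 2ξ₁ − 1ξ₂ = 65 → ξ₂ = (2·51.19 − 65)/1 = 37.38 mol.
Outlet amounts (n = n₀ + Σ ν·ξ):
  H: 165.4 − 2(51.19) = 63.02
  E: 0 + 2(51.19) − 1(37.38) = 65
  D: 0 + 2(37.38) = 74.77
Total out = 202.8 mol; y_D = 74.77 / 202.8 = 0.3687.

0.369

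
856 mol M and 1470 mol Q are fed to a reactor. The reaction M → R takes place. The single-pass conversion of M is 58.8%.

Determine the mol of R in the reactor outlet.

503 mol

M reacted = 0.588 × 856 = 503.3 mol; ν_M = −1, so ξ = 503.3/1 = 503.3 mol.
Outlet amounts (n = n₀ + ν ξ):
  M: 856 − 1(503.3) = 352.7
  R: 0 + 1(503.3) = 503.3
  Q: 1470 (inert)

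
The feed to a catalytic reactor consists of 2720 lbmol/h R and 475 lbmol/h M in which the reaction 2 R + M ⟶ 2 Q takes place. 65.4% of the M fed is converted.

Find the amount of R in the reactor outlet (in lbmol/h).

2100 lbmol/h

M reacted = 0.654 × 475 = 310.7 lbmol/h; ν_M = −1, so ξ = 310.7/1 = 310.7 lbmol/h.
Outlet amounts (n = n₀ + ν ξ):
  R: 2720 − 2(310.7) = 2099
  M: 475 − 1(310.7) = 164.3
  Q: 0 + 2(310.7) = 621.3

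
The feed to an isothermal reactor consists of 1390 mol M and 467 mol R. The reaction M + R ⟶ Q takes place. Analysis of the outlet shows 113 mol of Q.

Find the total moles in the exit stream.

For Q: n = n₀ + 1ξ → 113 = 0 + 1ξ, giving ξ = 113 mol.
Outlet amounts (n = n₀ + ν ξ):
  M: 1390 − 1(113) = 1277
  R: 467 − 1(113) = 354
  Q: 0 + 1(113) = 113
Total out = 1277 + 354 + 113 = 1744 mol.

1740 mol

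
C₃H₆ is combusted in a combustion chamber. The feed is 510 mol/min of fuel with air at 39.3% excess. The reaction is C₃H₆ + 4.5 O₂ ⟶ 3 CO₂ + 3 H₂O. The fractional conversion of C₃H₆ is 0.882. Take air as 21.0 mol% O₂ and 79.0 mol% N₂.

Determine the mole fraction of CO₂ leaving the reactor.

0.0846

Stoichiometric O₂ = 4.5 × 510 = 2295 mol/min; O₂ fed = 2295 × 1.393 = 3197 mol/min.
N₂ fed = 3197 × 79/21 = 12030 mol/min.
Fuel reacted = 0.882 × 510 → ξ = 449.8 mol/min.
Outlet (n = n₀ + ν ξ):
  C₃H₆: 510 − 1(449.8) = 60.18
  O₂: 3197 − 4.5(449.8) = 1173
  N₂: 12030 (inert)
  CO₂: 0 + 3(449.8) = 1349
  H₂O: 0 + 3(449.8) = 1349
Total out = 15960 mol/min; y_CO₂ = 1349 / 15960 = 0.08456.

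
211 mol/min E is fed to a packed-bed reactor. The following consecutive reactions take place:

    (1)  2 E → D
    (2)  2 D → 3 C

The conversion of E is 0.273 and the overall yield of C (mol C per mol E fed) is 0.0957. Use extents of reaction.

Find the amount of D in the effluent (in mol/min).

15.3 mol/min

Conversion of E: E consumed = 2ξ₁ = 0.273 × 211 → ξ₁ = 28.8 mol/min.
Yield of C: 3ξ₂ / 211 = 0.0957 → ξ₂ = 6.731 mol/min.
Outlet amounts (n = n₀ + Σ ν·ξ):
  E: 211 − 2(28.8) = 153.4
  D: 0 + 1(28.8) − 2(6.731) = 15.34
  C: 0 + 3(6.731) = 20.19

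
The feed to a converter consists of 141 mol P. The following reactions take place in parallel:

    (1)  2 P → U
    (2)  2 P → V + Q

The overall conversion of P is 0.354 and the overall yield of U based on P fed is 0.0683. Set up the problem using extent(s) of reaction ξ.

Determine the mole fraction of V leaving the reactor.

0.117

Yield of U: 1ξ₁ / 141 = 0.0683 → ξ₁ = 9.63 mol.
Conversion of P: 2ξ₁ + 2ξ₂ = 0.354 × 141 = 49.91 → ξ₂ = 15.33 mol.
Outlet amounts (n = n₀ + Σ ν·ξ):
  P: 141 − 2(9.63) − 2(15.33) = 91.09
  U: 0 + 1(9.63) = 9.63
  V: 0 + 1(15.33) = 15.33
  Q: 0 + 1(15.33) = 15.33
Total out = 131.4 mol; y_V = 15.33 / 131.4 = 0.1167.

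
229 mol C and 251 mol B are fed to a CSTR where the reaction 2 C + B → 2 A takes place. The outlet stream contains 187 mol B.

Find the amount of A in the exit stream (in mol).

For B: n = n₀ − 1ξ → 187 = 251 − 1ξ, giving ξ = 64 mol.
Outlet amounts (n = n₀ + ν ξ):
  C: 229 − 2(64) = 101
  B: 251 − 1(64) = 187
  A: 0 + 2(64) = 128

128 mol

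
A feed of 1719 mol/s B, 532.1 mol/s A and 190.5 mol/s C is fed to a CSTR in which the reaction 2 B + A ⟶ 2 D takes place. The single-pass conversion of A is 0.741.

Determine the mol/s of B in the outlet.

A reacted = 0.741 × 532.1 = 394.3 mol/s; ν_A = −1, so ξ = 394.3/1 = 394.3 mol/s.
Outlet amounts (n = n₀ + ν ξ):
  B: 1719 − 2(394.3) = 930.4
  A: 532.1 − 1(394.3) = 137.8
  D: 0 + 2(394.3) = 788.6
  C: 190.5 (inert)

930 mol/s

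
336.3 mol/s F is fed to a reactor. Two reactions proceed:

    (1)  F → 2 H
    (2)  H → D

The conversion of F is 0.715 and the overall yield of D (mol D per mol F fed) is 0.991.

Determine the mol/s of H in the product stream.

148 mol/s

Conversion of F: F consumed = 1ξ₁ = 0.715 × 336.3 → ξ₁ = 240.5 mol/s.
Yield of D: 1ξ₂ / 336.3 = 0.991 → ξ₂ = 333.3 mol/s.
Outlet amounts (n = n₀ + Σ ν·ξ):
  F: 336.3 − 1(240.5) = 95.85
  H: 0 + 2(240.5) − 1(333.3) = 147.6
  D: 0 + 1(333.3) = 333.3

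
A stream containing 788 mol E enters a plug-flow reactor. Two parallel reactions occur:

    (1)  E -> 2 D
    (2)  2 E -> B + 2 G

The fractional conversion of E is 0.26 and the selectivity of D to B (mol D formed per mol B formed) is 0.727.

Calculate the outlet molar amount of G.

Conversion of E: E consumed = 0.26 × 788 = 204.9 mol = 1ξ₁ + 2ξ₂.
Selectivity: 2ξ₁ / (1ξ₂) = 0.727 → ξ₁ = 0.3635 ξ₂.
Substitute: (1·0.3635 + 2) ξ₂ = 204.9 → ξ₂ = 86.69 mol, ξ₁ = 31.51 mol.
Outlet amounts (n = n₀ + Σ ν·ξ):
  E: 788 − 1(31.51) − 2(86.69) = 583.1
  D: 0 + 2(31.51) = 63.02
  B: 0 + 1(86.69) = 86.69
  G: 0 + 2(86.69) = 173.4

173 mol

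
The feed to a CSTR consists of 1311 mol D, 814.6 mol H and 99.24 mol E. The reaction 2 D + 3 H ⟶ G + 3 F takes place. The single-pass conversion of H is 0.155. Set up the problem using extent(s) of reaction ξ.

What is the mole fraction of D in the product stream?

0.562

H reacted = 0.155 × 814.6 = 126.3 mol; ν_H = −3, so ξ = 126.3/3 = 42.09 mol.
Outlet amounts (n = n₀ + ν ξ):
  D: 1311 − 2(42.09) = 1227
  H: 814.6 − 3(42.09) = 688.3
  G: 0 + 1(42.09) = 42.09
  F: 0 + 3(42.09) = 126.3
  E: 99.24 (inert)
Total out = 2183 mol; y_D = 1227 / 2183 = 0.5621.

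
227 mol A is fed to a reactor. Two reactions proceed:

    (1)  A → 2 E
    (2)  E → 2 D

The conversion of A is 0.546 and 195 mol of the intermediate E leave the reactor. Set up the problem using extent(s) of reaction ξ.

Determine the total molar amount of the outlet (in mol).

404 mol

Conversion of A: A consumed = 1ξ₁ = 0.546 × 227 → ξ₁ = 123.9 mol.
E balance: n_E = 0 + 2ξ₁ − 1ξ₂ = 195 → ξ₂ = (2·123.9 − 195)/1 = 52.88 mol.
Outlet amounts (n = n₀ + Σ ν·ξ):
  A: 227 − 1(123.9) = 103.1
  E: 0 + 2(123.9) − 1(52.88) = 195
  D: 0 + 2(52.88) = 105.8
Total out = 103.1 + 195 + 105.8 = 403.8 mol.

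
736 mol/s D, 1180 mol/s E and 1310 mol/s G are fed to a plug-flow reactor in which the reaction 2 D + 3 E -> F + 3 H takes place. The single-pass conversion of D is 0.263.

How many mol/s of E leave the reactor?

890 mol/s

D reacted = 0.263 × 736 = 193.6 mol/s; ν_D = −2, so ξ = 193.6/2 = 96.78 mol/s.
Outlet amounts (n = n₀ + ν ξ):
  D: 736 − 2(96.78) = 542.4
  E: 1180 − 3(96.78) = 889.6
  F: 0 + 1(96.78) = 96.78
  H: 0 + 3(96.78) = 290.4
  G: 1310 (inert)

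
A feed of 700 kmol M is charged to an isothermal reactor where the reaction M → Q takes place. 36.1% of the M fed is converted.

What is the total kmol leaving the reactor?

700 kmol

M reacted = 0.361 × 700 = 252.7 kmol; ν_M = −1, so ξ = 252.7/1 = 252.7 kmol.
Outlet amounts (n = n₀ + ν ξ):
  M: 700 − 1(252.7) = 447.3
  Q: 0 + 1(252.7) = 252.7
Total out = 447.3 + 252.7 = 700 kmol.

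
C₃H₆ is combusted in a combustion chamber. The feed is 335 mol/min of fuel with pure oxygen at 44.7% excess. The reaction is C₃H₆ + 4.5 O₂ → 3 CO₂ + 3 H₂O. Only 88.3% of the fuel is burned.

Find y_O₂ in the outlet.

0.319

Stoichiometric O₂ = 4.5 × 335 = 1508 mol/min; O₂ fed = 1508 × 1.447 = 2181 mol/min.
Fuel reacted = 0.883 × 335 → ξ = 295.8 mol/min.
Outlet (n = n₀ + ν ξ):
  C₃H₆: 335 − 1(295.8) = 39.19
  O₂: 2181 − 4.5(295.8) = 850.2
  CO₂: 0 + 3(295.8) = 887.4
  H₂O: 0 + 3(295.8) = 887.4
Total out = 2664 mol/min; y_O₂ = 850.2 / 2664 = 0.3191.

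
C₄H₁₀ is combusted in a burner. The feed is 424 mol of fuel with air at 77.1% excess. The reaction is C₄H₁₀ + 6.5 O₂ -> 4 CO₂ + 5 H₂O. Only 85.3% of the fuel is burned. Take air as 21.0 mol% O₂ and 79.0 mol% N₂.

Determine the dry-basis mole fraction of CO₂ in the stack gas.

0.0646

Stoichiometric O₂ = 6.5 × 424 = 2756 mol; O₂ fed = 2756 × 1.771 = 4881 mol.
N₂ fed = 4881 × 79/21 = 18360 mol.
Fuel reacted = 0.853 × 424 → ξ = 361.7 mol.
Outlet (n = n₀ + ν ξ):
  C₄H₁₀: 424 − 1(361.7) = 62.33
  O₂: 4881 − 6.5(361.7) = 2530
  N₂: 18360 (inert)
  CO₂: 0 + 4(361.7) = 1447
  H₂O: 0 + 5(361.7) = 1808
Dry total = 22400 mol; y_CO₂ (dry) = 1447 / 22400 = 0.06458.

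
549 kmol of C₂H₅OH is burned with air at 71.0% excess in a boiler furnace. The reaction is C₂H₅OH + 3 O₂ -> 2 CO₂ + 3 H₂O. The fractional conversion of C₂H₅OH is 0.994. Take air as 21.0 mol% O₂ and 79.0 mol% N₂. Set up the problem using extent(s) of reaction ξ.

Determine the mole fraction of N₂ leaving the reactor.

Stoichiometric O₂ = 3 × 549 = 1647 kmol; O₂ fed = 1647 × 1.710 = 2816 kmol.
N₂ fed = 2816 × 79/21 = 10590 kmol.
Fuel reacted = 0.994 × 549 → ξ = 545.7 kmol.
Outlet (n = n₀ + ν ξ):
  C₂H₅OH: 549 − 1(545.7) = 3.294
  O₂: 2816 − 3(545.7) = 1179
  N₂: 10590 (inert)
  CO₂: 0 + 2(545.7) = 1091
  H₂O: 0 + 3(545.7) = 1637
Total out = 14510 kmol; y_N₂ = 10590 / 14510 = 0.7304.

0.73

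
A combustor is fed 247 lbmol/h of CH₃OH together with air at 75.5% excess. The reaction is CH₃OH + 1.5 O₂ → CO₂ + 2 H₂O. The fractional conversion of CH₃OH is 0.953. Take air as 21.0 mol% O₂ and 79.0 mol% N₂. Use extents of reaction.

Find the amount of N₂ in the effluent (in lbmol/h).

2450 lbmol/h

Stoichiometric O₂ = 1.5 × 247 = 370.5 lbmol/h; O₂ fed = 370.5 × 1.755 = 650.2 lbmol/h.
N₂ fed = 650.2 × 79/21 = 2446 lbmol/h.
Fuel reacted = 0.953 × 247 → ξ = 235.4 lbmol/h.
Outlet (n = n₀ + ν ξ):
  CH₃OH: 247 − 1(235.4) = 11.61
  O₂: 650.2 − 1.5(235.4) = 297.1
  N₂: 2446 (inert)
  CO₂: 0 + 1(235.4) = 235.4
  H₂O: 0 + 2(235.4) = 470.8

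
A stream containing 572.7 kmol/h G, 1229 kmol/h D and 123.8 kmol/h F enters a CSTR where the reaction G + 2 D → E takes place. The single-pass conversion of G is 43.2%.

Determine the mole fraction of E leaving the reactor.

G reacted = 0.432 × 572.7 = 247.4 kmol/h; ν_G = −1, so ξ = 247.4/1 = 247.4 kmol/h.
Outlet amounts (n = n₀ + ν ξ):
  G: 572.7 − 1(247.4) = 325.3
  D: 1229 − 2(247.4) = 734.2
  E: 0 + 1(247.4) = 247.4
  F: 123.8 (inert)
Total out = 1431 kmol/h; y_E = 247.4 / 1431 = 0.1729.

0.173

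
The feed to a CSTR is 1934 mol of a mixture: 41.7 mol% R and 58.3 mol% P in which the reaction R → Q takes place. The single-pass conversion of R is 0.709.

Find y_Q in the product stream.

R reacted = 0.709 × 806.5 = 571.8 mol; ν_R = −1, so ξ = 571.8/1 = 571.8 mol.
Outlet amounts (n = n₀ + ν ξ):
  R: 806.5 − 1(571.8) = 234.7
  Q: 0 + 1(571.8) = 571.8
  P: 1128 (inert)
Total out = 1934 mol; y_Q = 571.8 / 1934 = 0.2957.

0.296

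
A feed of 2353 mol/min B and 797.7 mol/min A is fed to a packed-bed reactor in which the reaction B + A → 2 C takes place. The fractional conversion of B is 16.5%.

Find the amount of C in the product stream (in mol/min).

B reacted = 0.165 × 2353 = 388.2 mol/min; ν_B = −1, so ξ = 388.2/1 = 388.2 mol/min.
Outlet amounts (n = n₀ + ν ξ):
  B: 2353 − 1(388.2) = 1965
  A: 797.7 − 1(388.2) = 409.5
  C: 0 + 2(388.2) = 776.5

776 mol/min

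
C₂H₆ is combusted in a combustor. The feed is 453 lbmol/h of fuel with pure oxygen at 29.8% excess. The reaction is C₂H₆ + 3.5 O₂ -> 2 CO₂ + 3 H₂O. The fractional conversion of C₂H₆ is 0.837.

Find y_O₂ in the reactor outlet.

Stoichiometric O₂ = 3.5 × 453 = 1586 lbmol/h; O₂ fed = 1586 × 1.298 = 2058 lbmol/h.
Fuel reacted = 0.837 × 453 → ξ = 379.2 lbmol/h.
Outlet (n = n₀ + ν ξ):
  C₂H₆: 453 − 1(379.2) = 73.84
  O₂: 2058 − 3.5(379.2) = 730.9
  CO₂: 0 + 2(379.2) = 758.3
  H₂O: 0 + 3(379.2) = 1137
Total out = 2701 lbmol/h; y_O₂ = 730.9 / 2701 = 0.2707.

0.271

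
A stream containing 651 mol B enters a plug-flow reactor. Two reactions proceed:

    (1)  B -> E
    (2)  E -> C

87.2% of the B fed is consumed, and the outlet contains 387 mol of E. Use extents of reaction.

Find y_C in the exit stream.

Conversion of B: B consumed = 1ξ₁ = 0.872 × 651 → ξ₁ = 567.7 mol.
E balance: n_E = 0 + 1ξ₁ − 1ξ₂ = 387 → ξ₂ = (1·567.7 − 387)/1 = 180.7 mol.
Outlet amounts (n = n₀ + Σ ν·ξ):
  B: 651 − 1(567.7) = 83.33
  E: 0 + 1(567.7) − 1(180.7) = 387
  C: 0 + 1(180.7) = 180.7
Total out = 651 mol; y_C = 180.7 / 651 = 0.2775.

0.278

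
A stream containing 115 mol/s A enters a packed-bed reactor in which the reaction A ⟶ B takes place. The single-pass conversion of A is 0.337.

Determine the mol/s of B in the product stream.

38.8 mol/s

A reacted = 0.337 × 115 = 38.76 mol/s; ν_A = −1, so ξ = 38.76/1 = 38.76 mol/s.
Outlet amounts (n = n₀ + ν ξ):
  A: 115 − 1(38.76) = 76.25
  B: 0 + 1(38.76) = 38.76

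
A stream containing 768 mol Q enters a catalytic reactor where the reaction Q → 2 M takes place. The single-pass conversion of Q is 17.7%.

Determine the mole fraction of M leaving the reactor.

Q reacted = 0.177 × 768 = 135.9 mol; ν_Q = −1, so ξ = 135.9/1 = 135.9 mol.
Outlet amounts (n = n₀ + ν ξ):
  Q: 768 − 1(135.9) = 632.1
  M: 0 + 2(135.9) = 271.9
Total out = 903.9 mol; y_M = 271.9 / 903.9 = 0.3008.

0.301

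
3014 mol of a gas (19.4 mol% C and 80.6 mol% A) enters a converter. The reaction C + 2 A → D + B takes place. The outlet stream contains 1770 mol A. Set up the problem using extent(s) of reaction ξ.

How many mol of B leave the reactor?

330 mol

For A: n = n₀ − 2ξ → 1770 = 2429 − 2ξ, giving ξ = 329.6 mol.
Outlet amounts (n = n₀ + ν ξ):
  C: 584.7 − 1(329.6) = 255.1
  A: 2429 − 2(329.6) = 1770
  D: 0 + 1(329.6) = 329.6
  B: 0 + 1(329.6) = 329.6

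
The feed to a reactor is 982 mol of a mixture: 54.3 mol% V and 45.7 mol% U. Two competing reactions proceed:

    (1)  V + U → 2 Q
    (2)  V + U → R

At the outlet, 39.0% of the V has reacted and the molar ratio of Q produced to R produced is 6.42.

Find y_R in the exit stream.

0.053

Conversion of V: V consumed = 0.39 × 533.2 = 208 mol = 1ξ₁ + 1ξ₂.
Selectivity: 2ξ₁ / (1ξ₂) = 6.42 → ξ₁ = 3.21 ξ₂.
Substitute: (1·3.21 + 1) ξ₂ = 208 → ξ₂ = 49.4 mol, ξ₁ = 158.6 mol.
Outlet amounts (n = n₀ + Σ ν·ξ):
  V: 533.2 − 1(158.6) − 1(49.4) = 325.3
  U: 448.8 − 1(158.6) − 1(49.4) = 240.8
  Q: 0 + 2(158.6) = 317.1
  R: 0 + 1(49.4) = 49.4
Total out = 932.6 mol; y_R = 49.4 / 932.6 = 0.05297.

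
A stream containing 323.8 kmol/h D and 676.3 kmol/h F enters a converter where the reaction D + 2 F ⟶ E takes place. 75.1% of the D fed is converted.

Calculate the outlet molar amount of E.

243 kmol/h

D reacted = 0.751 × 323.8 = 243.2 kmol/h; ν_D = −1, so ξ = 243.2/1 = 243.2 kmol/h.
Outlet amounts (n = n₀ + ν ξ):
  D: 323.8 − 1(243.2) = 80.63
  F: 676.3 − 2(243.2) = 190
  E: 0 + 1(243.2) = 243.2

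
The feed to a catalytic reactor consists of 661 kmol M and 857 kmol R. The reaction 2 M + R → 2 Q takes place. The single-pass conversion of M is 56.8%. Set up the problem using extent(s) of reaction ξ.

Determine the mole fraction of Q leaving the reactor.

M reacted = 0.568 × 661 = 375.4 kmol; ν_M = −2, so ξ = 375.4/2 = 187.7 kmol.
Outlet amounts (n = n₀ + ν ξ):
  M: 661 − 2(187.7) = 285.6
  R: 857 − 1(187.7) = 669.3
  Q: 0 + 2(187.7) = 375.4
Total out = 1330 kmol; y_Q = 375.4 / 1330 = 0.2822.

0.282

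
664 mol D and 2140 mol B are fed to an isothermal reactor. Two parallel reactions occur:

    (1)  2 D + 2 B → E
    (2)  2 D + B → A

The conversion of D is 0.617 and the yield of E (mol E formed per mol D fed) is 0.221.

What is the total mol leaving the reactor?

Yield of E: 1ξ₁ / 664 = 0.221 → ξ₁ = 146.7 mol.
Conversion of D: 2ξ₁ + 2ξ₂ = 0.617 × 664 = 409.7 → ξ₂ = 58.1 mol.
Outlet amounts (n = n₀ + Σ ν·ξ):
  D: 664 − 2(146.7) − 2(58.1) = 254.3
  B: 2140 − 2(146.7) − 1(58.1) = 1788
  E: 0 + 1(146.7) = 146.7
  A: 0 + 1(58.1) = 58.1
Total out = 254.3 + 1788 + 146.7 + 58.1 = 2248 mol.

2250 mol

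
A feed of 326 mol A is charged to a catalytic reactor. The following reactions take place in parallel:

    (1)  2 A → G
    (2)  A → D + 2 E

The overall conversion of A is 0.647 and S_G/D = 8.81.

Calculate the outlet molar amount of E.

Conversion of A: A consumed = 0.647 × 326 = 210.9 mol = 2ξ₁ + 1ξ₂.
Selectivity: 1ξ₁ / (1ξ₂) = 8.81 → ξ₁ = 8.81 ξ₂.
Substitute: (2·8.81 + 1) ξ₂ = 210.9 → ξ₂ = 11.33 mol, ξ₁ = 99.8 mol.
Outlet amounts (n = n₀ + Σ ν·ξ):
  A: 326 − 2(99.8) − 1(11.33) = 115.1
  G: 0 + 1(99.8) = 99.8
  D: 0 + 1(11.33) = 11.33
  E: 0 + 2(11.33) = 22.66

22.7 mol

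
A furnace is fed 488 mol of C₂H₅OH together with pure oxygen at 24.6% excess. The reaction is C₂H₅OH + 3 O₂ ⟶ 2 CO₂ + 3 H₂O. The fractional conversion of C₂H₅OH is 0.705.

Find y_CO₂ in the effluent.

Stoichiometric O₂ = 3 × 488 = 1464 mol; O₂ fed = 1464 × 1.246 = 1824 mol.
Fuel reacted = 0.705 × 488 → ξ = 344 mol.
Outlet (n = n₀ + ν ξ):
  C₂H₅OH: 488 − 1(344) = 144
  O₂: 1824 − 3(344) = 792
  CO₂: 0 + 2(344) = 688.1
  H₂O: 0 + 3(344) = 1032
Total out = 2656 mol; y_CO₂ = 688.1 / 2656 = 0.259.

0.259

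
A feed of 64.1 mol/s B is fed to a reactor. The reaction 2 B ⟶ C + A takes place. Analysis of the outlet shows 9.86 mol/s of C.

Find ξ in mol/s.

For C: n = n₀ + 1ξ → 9.86 = 0 + 1ξ, giving ξ = 9.86 mol/s.
Outlet amounts (n = n₀ + ν ξ):
  B: 64.1 − 2(9.86) = 44.38
  C: 0 + 1(9.86) = 9.86
  A: 0 + 1(9.86) = 9.86

ξ = 9.86 mol/s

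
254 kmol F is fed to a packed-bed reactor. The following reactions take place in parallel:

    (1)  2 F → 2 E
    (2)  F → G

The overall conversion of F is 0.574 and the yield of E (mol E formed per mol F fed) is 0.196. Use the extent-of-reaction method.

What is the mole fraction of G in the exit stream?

0.378

Yield of E: 2ξ₁ / 254 = 0.196 → ξ₁ = 24.89 kmol.
Conversion of F: 2ξ₁ + 1ξ₂ = 0.574 × 254 = 145.8 → ξ₂ = 96.01 kmol.
Outlet amounts (n = n₀ + Σ ν·ξ):
  F: 254 − 2(24.89) − 1(96.01) = 108.2
  E: 0 + 2(24.89) = 49.78
  G: 0 + 1(96.01) = 96.01
Total out = 254 kmol; y_G = 96.01 / 254 = 0.378.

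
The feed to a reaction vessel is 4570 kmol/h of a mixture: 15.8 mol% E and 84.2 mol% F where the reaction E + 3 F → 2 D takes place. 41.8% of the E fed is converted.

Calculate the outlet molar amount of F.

2940 kmol/h

E reacted = 0.418 × 722.1 = 301.8 kmol/h; ν_E = −1, so ξ = 301.8/1 = 301.8 kmol/h.
Outlet amounts (n = n₀ + ν ξ):
  E: 722.1 − 1(301.8) = 420.2
  F: 3848 − 3(301.8) = 2942
  D: 0 + 2(301.8) = 603.6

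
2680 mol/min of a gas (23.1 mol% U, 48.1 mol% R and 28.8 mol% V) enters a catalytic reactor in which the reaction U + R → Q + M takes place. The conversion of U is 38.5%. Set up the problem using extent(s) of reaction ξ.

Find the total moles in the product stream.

2680 mol/min

U reacted = 0.385 × 619.1 = 238.3 mol/min; ν_U = −1, so ξ = 238.3/1 = 238.3 mol/min.
Outlet amounts (n = n₀ + ν ξ):
  U: 619.1 − 1(238.3) = 380.7
  R: 1289 − 1(238.3) = 1051
  Q: 0 + 1(238.3) = 238.3
  M: 0 + 1(238.3) = 238.3
  V: 771.8 (inert)
Total out = 380.7 + 1051 + 238.3 + 238.3 + 771.8 = 2680 mol/min.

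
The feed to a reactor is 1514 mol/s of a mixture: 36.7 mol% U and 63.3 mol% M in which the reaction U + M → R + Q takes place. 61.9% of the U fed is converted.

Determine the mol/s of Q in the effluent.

344 mol/s

U reacted = 0.619 × 555.6 = 343.9 mol/s; ν_U = −1, so ξ = 343.9/1 = 343.9 mol/s.
Outlet amounts (n = n₀ + ν ξ):
  U: 555.6 − 1(343.9) = 211.7
  M: 958.4 − 1(343.9) = 614.4
  R: 0 + 1(343.9) = 343.9
  Q: 0 + 1(343.9) = 343.9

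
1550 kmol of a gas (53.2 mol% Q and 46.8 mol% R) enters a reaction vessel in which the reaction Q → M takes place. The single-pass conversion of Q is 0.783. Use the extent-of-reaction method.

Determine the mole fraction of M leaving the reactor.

Q reacted = 0.783 × 824.6 = 645.7 kmol; ν_Q = −1, so ξ = 645.7/1 = 645.7 kmol.
Outlet amounts (n = n₀ + ν ξ):
  Q: 824.6 − 1(645.7) = 178.9
  M: 0 + 1(645.7) = 645.7
  R: 725.4 (inert)
Total out = 1550 kmol; y_M = 645.7 / 1550 = 0.4166.

0.417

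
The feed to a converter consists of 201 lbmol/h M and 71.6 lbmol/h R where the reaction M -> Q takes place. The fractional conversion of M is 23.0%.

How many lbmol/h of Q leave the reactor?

M reacted = 0.23 × 201 = 46.23 lbmol/h; ν_M = −1, so ξ = 46.23/1 = 46.23 lbmol/h.
Outlet amounts (n = n₀ + ν ξ):
  M: 201 − 1(46.23) = 154.8
  Q: 0 + 1(46.23) = 46.23
  R: 71.6 (inert)

46.2 lbmol/h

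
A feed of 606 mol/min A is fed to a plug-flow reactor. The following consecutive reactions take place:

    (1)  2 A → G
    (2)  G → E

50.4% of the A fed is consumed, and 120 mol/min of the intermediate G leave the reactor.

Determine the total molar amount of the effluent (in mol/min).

Conversion of A: A consumed = 2ξ₁ = 0.504 × 606 → ξ₁ = 152.7 mol/min.
G balance: n_G = 0 + 1ξ₁ − 1ξ₂ = 120 → ξ₂ = (1·152.7 − 120)/1 = 32.71 mol/min.
Outlet amounts (n = n₀ + Σ ν·ξ):
  A: 606 − 2(152.7) = 300.6
  G: 0 + 1(152.7) − 1(32.71) = 120
  E: 0 + 1(32.71) = 32.71
Total out = 300.6 + 120 + 32.71 = 453.3 mol/min.

453 mol/min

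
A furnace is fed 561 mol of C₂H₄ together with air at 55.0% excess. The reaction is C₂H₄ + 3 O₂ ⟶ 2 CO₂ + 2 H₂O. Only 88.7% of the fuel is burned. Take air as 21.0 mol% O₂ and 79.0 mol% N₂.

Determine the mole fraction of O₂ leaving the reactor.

Stoichiometric O₂ = 3 × 561 = 1683 mol; O₂ fed = 1683 × 1.550 = 2609 mol.
N₂ fed = 2609 × 79/21 = 9813 mol.
Fuel reacted = 0.887 × 561 → ξ = 497.6 mol.
Outlet (n = n₀ + ν ξ):
  C₂H₄: 561 − 1(497.6) = 63.39
  O₂: 2609 − 3(497.6) = 1116
  N₂: 9813 (inert)
  CO₂: 0 + 2(497.6) = 995.2
  H₂O: 0 + 2(497.6) = 995.2
Total out = 12980 mol; y_O₂ = 1116 / 12980 = 0.08594.

0.0859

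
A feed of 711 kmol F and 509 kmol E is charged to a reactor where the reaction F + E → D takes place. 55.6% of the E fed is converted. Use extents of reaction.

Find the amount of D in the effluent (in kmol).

283 kmol

E reacted = 0.556 × 509 = 283 kmol; ν_E = −1, so ξ = 283/1 = 283 kmol.
Outlet amounts (n = n₀ + ν ξ):
  F: 711 − 1(283) = 428
  E: 509 − 1(283) = 226
  D: 0 + 1(283) = 283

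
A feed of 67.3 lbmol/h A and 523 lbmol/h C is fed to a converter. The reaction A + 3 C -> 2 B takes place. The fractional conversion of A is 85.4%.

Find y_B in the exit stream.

A reacted = 0.854 × 67.3 = 57.47 lbmol/h; ν_A = −1, so ξ = 57.47/1 = 57.47 lbmol/h.
Outlet amounts (n = n₀ + ν ξ):
  A: 67.3 − 1(57.47) = 9.826
  C: 523 − 3(57.47) = 350.6
  B: 0 + 2(57.47) = 114.9
Total out = 475.4 lbmol/h; y_B = 114.9 / 475.4 = 0.2418.

0.242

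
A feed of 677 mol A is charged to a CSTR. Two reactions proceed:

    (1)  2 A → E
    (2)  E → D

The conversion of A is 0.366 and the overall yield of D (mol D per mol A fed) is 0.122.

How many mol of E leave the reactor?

Conversion of A: A consumed = 2ξ₁ = 0.366 × 677 → ξ₁ = 123.9 mol.
Yield of D: 1ξ₂ / 677 = 0.122 → ξ₂ = 82.59 mol.
Outlet amounts (n = n₀ + Σ ν·ξ):
  A: 677 − 2(123.9) = 429.2
  E: 0 + 1(123.9) − 1(82.59) = 41.3
  D: 0 + 1(82.59) = 82.59

41.3 mol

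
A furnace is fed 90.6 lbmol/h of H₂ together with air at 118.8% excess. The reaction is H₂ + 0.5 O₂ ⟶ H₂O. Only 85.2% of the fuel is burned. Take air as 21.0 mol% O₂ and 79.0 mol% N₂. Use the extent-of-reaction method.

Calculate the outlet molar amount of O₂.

Stoichiometric O₂ = 0.5 × 90.6 = 45.3 lbmol/h; O₂ fed = 45.3 × 2.188 = 99.12 lbmol/h.
N₂ fed = 99.12 × 79/21 = 372.9 lbmol/h.
Fuel reacted = 0.852 × 90.6 → ξ = 77.19 lbmol/h.
Outlet (n = n₀ + ν ξ):
  H₂: 90.6 − 1(77.19) = 13.41
  O₂: 99.12 − 0.5(77.19) = 60.52
  N₂: 372.9 (inert)
  H₂O: 0 + 1(77.19) = 77.19

60.5 lbmol/h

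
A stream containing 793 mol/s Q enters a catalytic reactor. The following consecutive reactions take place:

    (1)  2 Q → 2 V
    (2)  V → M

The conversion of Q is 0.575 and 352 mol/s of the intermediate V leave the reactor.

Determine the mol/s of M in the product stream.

Conversion of Q: Q consumed = 2ξ₁ = 0.575 × 793 → ξ₁ = 228 mol/s.
V balance: n_V = 0 + 2ξ₁ − 1ξ₂ = 352 → ξ₂ = (2·228 − 352)/1 = 104 mol/s.
Outlet amounts (n = n₀ + Σ ν·ξ):
  Q: 793 − 2(228) = 337
  V: 0 + 2(228) − 1(104) = 352
  M: 0 + 1(104) = 104

104 mol/s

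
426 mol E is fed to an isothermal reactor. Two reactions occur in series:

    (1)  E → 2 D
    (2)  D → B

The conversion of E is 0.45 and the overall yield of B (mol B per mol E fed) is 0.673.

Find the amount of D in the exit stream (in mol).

Conversion of E: E consumed = 1ξ₁ = 0.45 × 426 → ξ₁ = 191.7 mol.
Yield of B: 1ξ₂ / 426 = 0.673 → ξ₂ = 286.7 mol.
Outlet amounts (n = n₀ + Σ ν·ξ):
  E: 426 − 1(191.7) = 234.3
  D: 0 + 2(191.7) − 1(286.7) = 96.7
  B: 0 + 1(286.7) = 286.7

96.7 mol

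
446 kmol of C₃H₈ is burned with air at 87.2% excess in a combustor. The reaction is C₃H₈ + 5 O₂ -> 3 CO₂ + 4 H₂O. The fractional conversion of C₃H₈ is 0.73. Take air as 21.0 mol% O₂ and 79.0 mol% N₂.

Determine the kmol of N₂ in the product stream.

Stoichiometric O₂ = 5 × 446 = 2230 kmol; O₂ fed = 2230 × 1.872 = 4175 kmol.
N₂ fed = 4175 × 79/21 = 15700 kmol.
Fuel reacted = 0.73 × 446 → ξ = 325.6 kmol.
Outlet (n = n₀ + ν ξ):
  C₃H₈: 446 − 1(325.6) = 120.4
  O₂: 4175 − 5(325.6) = 2547
  N₂: 15700 (inert)
  CO₂: 0 + 3(325.6) = 976.7
  H₂O: 0 + 4(325.6) = 1302

15700 kmol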